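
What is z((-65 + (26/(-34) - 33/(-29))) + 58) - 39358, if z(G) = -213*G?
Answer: -18707623/493 ≈ -37947.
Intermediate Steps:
z((-65 + (26/(-34) - 33/(-29))) + 58) - 39358 = -213*((-65 + (26/(-34) - 33/(-29))) + 58) - 39358 = -213*((-65 + (26*(-1/34) - 33*(-1/29))) + 58) - 39358 = -213*((-65 + (-13/17 + 33/29)) + 58) - 39358 = -213*((-65 + 184/493) + 58) - 39358 = -213*(-31861/493 + 58) - 39358 = -213*(-3267/493) - 39358 = 695871/493 - 39358 = -18707623/493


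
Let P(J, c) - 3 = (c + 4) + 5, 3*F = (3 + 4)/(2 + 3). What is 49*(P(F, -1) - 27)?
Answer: -784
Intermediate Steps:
F = 7/15 (F = ((3 + 4)/(2 + 3))/3 = (7/5)/3 = (7*(⅕))/3 = (⅓)*(7/5) = 7/15 ≈ 0.46667)
P(J, c) = 12 + c (P(J, c) = 3 + ((c + 4) + 5) = 3 + ((4 + c) + 5) = 3 + (9 + c) = 12 + c)
49*(P(F, -1) - 27) = 49*((12 - 1) - 27) = 49*(11 - 27) = 49*(-16) = -784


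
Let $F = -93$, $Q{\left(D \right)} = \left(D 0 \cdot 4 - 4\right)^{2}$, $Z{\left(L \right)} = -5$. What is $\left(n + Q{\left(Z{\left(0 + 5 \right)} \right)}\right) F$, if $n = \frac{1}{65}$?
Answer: $- \frac{96813}{65} \approx -1489.4$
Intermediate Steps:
$Q{\left(D \right)} = 16$ ($Q{\left(D \right)} = \left(0 \cdot 4 - 4\right)^{2} = \left(0 - 4\right)^{2} = \left(-4\right)^{2} = 16$)
$n = \frac{1}{65} \approx 0.015385$
$\left(n + Q{\left(Z{\left(0 + 5 \right)} \right)}\right) F = \left(\frac{1}{65} + 16\right) \left(-93\right) = \frac{1041}{65} \left(-93\right) = - \frac{96813}{65}$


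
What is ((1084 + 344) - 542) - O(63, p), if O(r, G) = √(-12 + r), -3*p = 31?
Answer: 886 - √51 ≈ 878.86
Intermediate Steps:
p = -31/3 (p = -⅓*31 = -31/3 ≈ -10.333)
((1084 + 344) - 542) - O(63, p) = ((1084 + 344) - 542) - √(-12 + 63) = (1428 - 542) - √51 = 886 - √51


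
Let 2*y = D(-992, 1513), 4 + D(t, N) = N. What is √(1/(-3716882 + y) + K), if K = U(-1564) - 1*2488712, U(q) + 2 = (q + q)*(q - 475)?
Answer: 16*√839209178994321865/7432255 ≈ 1972.1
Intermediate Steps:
D(t, N) = -4 + N
U(q) = -2 + 2*q*(-475 + q) (U(q) = -2 + (q + q)*(q - 475) = -2 + (2*q)*(-475 + q) = -2 + 2*q*(-475 + q))
y = 1509/2 (y = (-4 + 1513)/2 = (½)*1509 = 1509/2 ≈ 754.50)
K = 3889278 (K = (-2 - 950*(-1564) + 2*(-1564)²) - 1*2488712 = (-2 + 1485800 + 2*2446096) - 2488712 = (-2 + 1485800 + 4892192) - 2488712 = 6377990 - 2488712 = 3889278)
√(1/(-3716882 + y) + K) = √(1/(-3716882 + 1509/2) + 3889278) = √(1/(-7432255/2) + 3889278) = √(-2/7432255 + 3889278) = √(28906105861888/7432255) = 16*√839209178994321865/7432255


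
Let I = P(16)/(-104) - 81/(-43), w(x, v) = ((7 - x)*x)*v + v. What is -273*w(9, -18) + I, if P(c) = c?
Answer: -46696775/559 ≈ -83536.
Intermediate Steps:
w(x, v) = v + v*x*(7 - x) (w(x, v) = (x*(7 - x))*v + v = v*x*(7 - x) + v = v + v*x*(7 - x))
I = 967/559 (I = 16/(-104) - 81/(-43) = 16*(-1/104) - 81*(-1/43) = -2/13 + 81/43 = 967/559 ≈ 1.7299)
-273*w(9, -18) + I = -(-4914)*(1 - 1*9² + 7*9) + 967/559 = -(-4914)*(1 - 1*81 + 63) + 967/559 = -(-4914)*(1 - 81 + 63) + 967/559 = -(-4914)*(-17) + 967/559 = -273*306 + 967/559 = -83538 + 967/559 = -46696775/559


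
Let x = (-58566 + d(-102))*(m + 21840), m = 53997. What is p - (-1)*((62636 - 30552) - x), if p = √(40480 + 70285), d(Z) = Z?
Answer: 4449237200 + √110765 ≈ 4.4492e+9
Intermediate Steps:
x = -4449205116 (x = (-58566 - 102)*(53997 + 21840) = -58668*75837 = -4449205116)
p = √110765 ≈ 332.81
p - (-1)*((62636 - 30552) - x) = √110765 - (-1)*((62636 - 30552) - 1*(-4449205116)) = √110765 - (-1)*(32084 + 4449205116) = √110765 - (-1)*4449237200 = √110765 - 1*(-4449237200) = √110765 + 4449237200 = 4449237200 + √110765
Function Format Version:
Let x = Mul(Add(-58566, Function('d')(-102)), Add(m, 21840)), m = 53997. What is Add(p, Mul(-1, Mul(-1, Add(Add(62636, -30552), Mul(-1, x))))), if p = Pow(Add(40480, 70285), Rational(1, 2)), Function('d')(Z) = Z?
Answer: Add(4449237200, Pow(110765, Rational(1, 2))) ≈ 4.4492e+9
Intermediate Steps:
x = -4449205116 (x = Mul(Add(-58566, -102), Add(53997, 21840)) = Mul(-58668, 75837) = -4449205116)
p = Pow(110765, Rational(1, 2)) ≈ 332.81
Add(p, Mul(-1, Mul(-1, Add(Add(62636, -30552), Mul(-1, x))))) = Add(Pow(110765, Rational(1, 2)), Mul(-1, Mul(-1, Add(Add(62636, -30552), Mul(-1, -4449205116))))) = Add(Pow(110765, Rational(1, 2)), Mul(-1, Mul(-1, Add(32084, 4449205116)))) = Add(Pow(110765, Rational(1, 2)), Mul(-1, Mul(-1, 4449237200))) = Add(Pow(110765, Rational(1, 2)), Mul(-1, -4449237200)) = Add(Pow(110765, Rational(1, 2)), 4449237200) = Add(4449237200, Pow(110765, Rational(1, 2)))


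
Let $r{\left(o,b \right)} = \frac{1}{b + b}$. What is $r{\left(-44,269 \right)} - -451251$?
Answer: $\frac{242773039}{538} \approx 4.5125 \cdot 10^{5}$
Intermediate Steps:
$r{\left(o,b \right)} = \frac{1}{2 b}$
$r{\left(-44,269 \right)} - -451251 = \frac{1}{2 \cdot 269} - -451251 = \frac{1}{2} \cdot \frac{1}{269} + 451251 = \frac{1}{538} + 451251 = \frac{242773039}{538}$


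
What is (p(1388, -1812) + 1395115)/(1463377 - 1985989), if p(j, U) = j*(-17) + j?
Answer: -1372907/522612 ≈ -2.6270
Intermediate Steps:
p(j, U) = -16*j (p(j, U) = -17*j + j = -16*j)
(p(1388, -1812) + 1395115)/(1463377 - 1985989) = (-16*1388 + 1395115)/(1463377 - 1985989) = (-22208 + 1395115)/(-522612) = 1372907*(-1/522612) = -1372907/522612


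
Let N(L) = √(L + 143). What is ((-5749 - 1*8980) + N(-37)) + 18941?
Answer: 4212 + √106 ≈ 4222.3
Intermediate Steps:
N(L) = √(143 + L)
((-5749 - 1*8980) + N(-37)) + 18941 = ((-5749 - 1*8980) + √(143 - 37)) + 18941 = ((-5749 - 8980) + √106) + 18941 = (-14729 + √106) + 18941 = 4212 + √106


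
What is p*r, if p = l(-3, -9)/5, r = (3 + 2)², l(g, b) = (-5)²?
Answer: 125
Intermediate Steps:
l(g, b) = 25
r = 25 (r = 5² = 25)
p = 5 (p = 25/5 = 25*(⅕) = 5)
p*r = 5*25 = 125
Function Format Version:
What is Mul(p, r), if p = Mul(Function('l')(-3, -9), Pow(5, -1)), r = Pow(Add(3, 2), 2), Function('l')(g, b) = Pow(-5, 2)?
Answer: 125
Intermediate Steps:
Function('l')(g, b) = 25
r = 25 (r = Pow(5, 2) = 25)
p = 5 (p = Mul(25, Pow(5, -1)) = Mul(25, Rational(1, 5)) = 5)
Mul(p, r) = Mul(5, 25) = 125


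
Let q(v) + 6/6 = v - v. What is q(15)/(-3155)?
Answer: 1/3155 ≈ 0.00031696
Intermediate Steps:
q(v) = -1 (q(v) = -1 + (v - v) = -1 + 0 = -1)
q(15)/(-3155) = -1/(-3155) = -1*(-1/3155) = 1/3155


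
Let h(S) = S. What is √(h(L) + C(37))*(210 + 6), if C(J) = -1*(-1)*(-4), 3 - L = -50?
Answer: 1512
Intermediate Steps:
L = 53 (L = 3 - 1*(-50) = 3 + 50 = 53)
C(J) = -4 (C(J) = 1*(-4) = -4)
√(h(L) + C(37))*(210 + 6) = √(53 - 4)*(210 + 6) = √49*216 = 7*216 = 1512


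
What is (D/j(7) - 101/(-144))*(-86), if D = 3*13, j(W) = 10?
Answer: -142459/360 ≈ -395.72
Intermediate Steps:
D = 39
(D/j(7) - 101/(-144))*(-86) = (39/10 - 101/(-144))*(-86) = (39*(1/10) - 101*(-1/144))*(-86) = (39/10 + 101/144)*(-86) = (3313/720)*(-86) = -142459/360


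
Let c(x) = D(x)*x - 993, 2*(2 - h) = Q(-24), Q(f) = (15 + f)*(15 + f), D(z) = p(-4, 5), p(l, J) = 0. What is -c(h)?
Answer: 993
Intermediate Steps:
D(z) = 0
Q(f) = (15 + f)²
h = -77/2 (h = 2 - (15 - 24)²/2 = 2 - ½*(-9)² = 2 - ½*81 = 2 - 81/2 = -77/2 ≈ -38.500)
c(x) = -993 (c(x) = 0*x - 993 = 0 - 993 = -993)
-c(h) = -1*(-993) = 993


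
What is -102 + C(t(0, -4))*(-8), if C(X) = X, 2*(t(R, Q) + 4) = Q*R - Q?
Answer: -86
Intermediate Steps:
t(R, Q) = -4 - Q/2 + Q*R/2 (t(R, Q) = -4 + (Q*R - Q)/2 = -4 + (-Q + Q*R)/2 = -4 + (-Q/2 + Q*R/2) = -4 - Q/2 + Q*R/2)
-102 + C(t(0, -4))*(-8) = -102 + (-4 - 1/2*(-4) + (1/2)*(-4)*0)*(-8) = -102 + (-4 + 2 + 0)*(-8) = -102 - 2*(-8) = -102 + 16 = -86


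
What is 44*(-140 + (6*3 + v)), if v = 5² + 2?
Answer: -4180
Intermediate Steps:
v = 27 (v = 25 + 2 = 27)
44*(-140 + (6*3 + v)) = 44*(-140 + (6*3 + 27)) = 44*(-140 + (18 + 27)) = 44*(-140 + 45) = 44*(-95) = -4180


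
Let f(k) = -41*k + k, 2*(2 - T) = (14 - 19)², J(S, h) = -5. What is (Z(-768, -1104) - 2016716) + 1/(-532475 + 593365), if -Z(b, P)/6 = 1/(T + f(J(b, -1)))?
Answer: -46540381044261/23077310 ≈ -2.0167e+6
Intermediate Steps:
T = -21/2 (T = 2 - (14 - 19)²/2 = 2 - ½*(-5)² = 2 - ½*25 = 2 - 25/2 = -21/2 ≈ -10.500)
f(k) = -40*k
Z(b, P) = -12/379 (Z(b, P) = -6/(-21/2 - 40*(-5)) = -6/(-21/2 + 200) = -6/379/2 = -6*2/379 = -12/379)
(Z(-768, -1104) - 2016716) + 1/(-532475 + 593365) = (-12/379 - 2016716) + 1/(-532475 + 593365) = -764335376/379 + 1/60890 = -46540381044261/23077310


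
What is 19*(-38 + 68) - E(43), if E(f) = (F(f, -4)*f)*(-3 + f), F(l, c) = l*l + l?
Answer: -3253670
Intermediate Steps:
F(l, c) = l + l² (F(l, c) = l² + l = l + l²)
E(f) = f²*(1 + f)*(-3 + f) (E(f) = ((f*(1 + f))*f)*(-3 + f) = (f²*(1 + f))*(-3 + f) = f²*(1 + f)*(-3 + f))
19*(-38 + 68) - E(43) = 19*(-38 + 68) - 43²*(1 + 43)*(-3 + 43) = 19*30 - 1849*44*40 = 570 - 1*3254240 = 570 - 3254240 = -3253670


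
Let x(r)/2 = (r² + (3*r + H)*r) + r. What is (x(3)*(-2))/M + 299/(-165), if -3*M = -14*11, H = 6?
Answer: -7223/1155 ≈ -6.2537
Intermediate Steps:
x(r) = 2*r + 2*r² + 2*r*(6 + 3*r) (x(r) = 2*((r² + (3*r + 6)*r) + r) = 2*((r² + (6 + 3*r)*r) + r) = 2*((r² + r*(6 + 3*r)) + r) = 2*(r + r² + r*(6 + 3*r)) = 2*r + 2*r² + 2*r*(6 + 3*r))
M = 154/3 (M = -(-14)*11/3 = -⅓*(-154) = 154/3 ≈ 51.333)
(x(3)*(-2))/M + 299/(-165) = ((2*3*(7 + 4*3))*(-2))/(154/3) + 299/(-165) = ((2*3*(7 + 12))*(-2))*(3/154) + 299*(-1/165) = ((2*3*19)*(-2))*(3/154) - 299/165 = (114*(-2))*(3/154) - 299/165 = -228*3/154 - 299/165 = -342/77 - 299/165 = -7223/1155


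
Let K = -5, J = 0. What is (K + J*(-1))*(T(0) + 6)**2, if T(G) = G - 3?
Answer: -45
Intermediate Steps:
T(G) = -3 + G
(K + J*(-1))*(T(0) + 6)**2 = (-5 + 0*(-1))*((-3 + 0) + 6)**2 = (-5 + 0)*(-3 + 6)**2 = -5*3**2 = -5*9 = -45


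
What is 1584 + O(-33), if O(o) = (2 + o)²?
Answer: 2545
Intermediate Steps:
1584 + O(-33) = 1584 + (2 - 33)² = 1584 + (-31)² = 1584 + 961 = 2545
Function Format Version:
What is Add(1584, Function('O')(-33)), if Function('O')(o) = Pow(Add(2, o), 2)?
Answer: 2545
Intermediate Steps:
Add(1584, Function('O')(-33)) = Add(1584, Pow(Add(2, -33), 2)) = Add(1584, Pow(-31, 2)) = Add(1584, 961) = 2545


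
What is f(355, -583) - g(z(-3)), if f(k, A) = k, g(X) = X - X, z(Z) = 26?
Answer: 355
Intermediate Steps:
g(X) = 0
f(355, -583) - g(z(-3)) = 355 - 1*0 = 355 + 0 = 355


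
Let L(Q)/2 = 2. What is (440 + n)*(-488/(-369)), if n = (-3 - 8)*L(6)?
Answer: 21472/41 ≈ 523.71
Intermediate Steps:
L(Q) = 4 (L(Q) = 2*2 = 4)
n = -44 (n = (-3 - 8)*4 = -11*4 = -44)
(440 + n)*(-488/(-369)) = (440 - 44)*(-488/(-369)) = 396*(-488*(-1/369)) = 396*(488/369) = 21472/41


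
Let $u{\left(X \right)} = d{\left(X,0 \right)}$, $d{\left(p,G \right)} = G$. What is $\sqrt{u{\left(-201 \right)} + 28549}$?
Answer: $\sqrt{28549} \approx 168.96$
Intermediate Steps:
$u{\left(X \right)} = 0$
$\sqrt{u{\left(-201 \right)} + 28549} = \sqrt{0 + 28549} = \sqrt{28549}$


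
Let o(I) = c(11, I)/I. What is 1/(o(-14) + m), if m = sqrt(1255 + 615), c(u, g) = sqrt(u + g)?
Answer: 14/(14*sqrt(1870) - I*sqrt(3)) ≈ 0.023125 + 6.6159e-5*I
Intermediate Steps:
c(u, g) = sqrt(g + u)
o(I) = sqrt(11 + I)/I (o(I) = sqrt(I + 11)/I = sqrt(11 + I)/I)
m = sqrt(1870) ≈ 43.243
1/(o(-14) + m) = 1/(sqrt(11 - 14)/(-14) + sqrt(1870)) = 1/(-I*sqrt(3)/14 + sqrt(1870)) = 1/(sqrt(1870) - I*sqrt(3)/14)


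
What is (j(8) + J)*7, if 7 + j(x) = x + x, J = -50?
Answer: -287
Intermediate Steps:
j(x) = -7 + 2*x (j(x) = -7 + (x + x) = -7 + 2*x)
(j(8) + J)*7 = ((-7 + 2*8) - 50)*7 = ((-7 + 16) - 50)*7 = (9 - 50)*7 = -41*7 = -287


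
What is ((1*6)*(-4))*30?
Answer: -720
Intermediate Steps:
((1*6)*(-4))*30 = (6*(-4))*30 = -24*30 = -720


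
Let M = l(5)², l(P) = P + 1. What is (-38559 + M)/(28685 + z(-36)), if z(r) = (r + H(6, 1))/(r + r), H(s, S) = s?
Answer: -462276/344225 ≈ -1.3429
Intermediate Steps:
l(P) = 1 + P
z(r) = (6 + r)/(2*r) (z(r) = (r + 6)/(r + r) = (6 + r)/((2*r)) = (6 + r)*(1/(2*r)) = (6 + r)/(2*r))
M = 36 (M = (1 + 5)² = 6² = 36)
(-38559 + M)/(28685 + z(-36)) = (-38559 + 36)/(28685 + (½)*(6 - 36)/(-36)) = -38523/(28685 + (½)*(-1/36)*(-30)) = -38523/(28685 + 5/12) = -38523/344225/12 = -38523*12/344225 = -462276/344225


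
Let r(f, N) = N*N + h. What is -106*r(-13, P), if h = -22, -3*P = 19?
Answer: -17278/9 ≈ -1919.8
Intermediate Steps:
P = -19/3 (P = -⅓*19 = -19/3 ≈ -6.3333)
r(f, N) = -22 + N² (r(f, N) = N*N - 22 = N² - 22 = -22 + N²)
-106*r(-13, P) = -106*(-22 + (-19/3)²) = -106*(-22 + 361/9) = -106*163/9 = -17278/9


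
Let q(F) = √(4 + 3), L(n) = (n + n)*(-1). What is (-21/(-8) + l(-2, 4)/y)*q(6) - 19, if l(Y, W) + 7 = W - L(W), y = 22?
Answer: -19 + 251*√7/88 ≈ -11.454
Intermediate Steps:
L(n) = -2*n (L(n) = (2*n)*(-1) = -2*n)
l(Y, W) = -7 + 3*W (l(Y, W) = -7 + (W - (-2)*W) = -7 + (W + 2*W) = -7 + 3*W)
q(F) = √7
(-21/(-8) + l(-2, 4)/y)*q(6) - 19 = (-21/(-8) + (-7 + 3*4)/22)*√7 - 19 = (-21*(-⅛) + (-7 + 12)*(1/22))*√7 - 19 = (21/8 + 5*(1/22))*√7 - 19 = (21/8 + 5/22)*√7 - 19 = 251*√7/88 - 19 = -19 + 251*√7/88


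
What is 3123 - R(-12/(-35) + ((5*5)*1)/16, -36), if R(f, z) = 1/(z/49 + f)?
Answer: 14327527/4589 ≈ 3122.1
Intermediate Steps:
R(f, z) = 1/(f + z/49) (R(f, z) = 1/(z*(1/49) + f) = 1/(z/49 + f) = 1/(f + z/49))
3123 - R(-12/(-35) + ((5*5)*1)/16, -36) = 3123 - 49/(-36 + 49*(-12/(-35) + ((5*5)*1)/16)) = 3123 - 49/(-36 + 49*(-12*(-1/35) + (25*1)*(1/16))) = 3123 - 49/(-36 + 49*(12/35 + 25*(1/16))) = 3123 - 49/(-36 + 49*(12/35 + 25/16)) = 3123 - 49/(-36 + 49*(1067/560)) = 3123 - 49/(-36 + 7469/80) = 3123 - 49/4589/80 = 3123 - 49*80/4589 = 3123 - 1*3920/4589 = 3123 - 3920/4589 = 14327527/4589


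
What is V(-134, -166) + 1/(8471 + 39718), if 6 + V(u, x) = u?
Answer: -6746459/48189 ≈ -140.00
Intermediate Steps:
V(u, x) = -6 + u
V(-134, -166) + 1/(8471 + 39718) = (-6 - 134) + 1/(8471 + 39718) = -140 + 1/48189 = -6746459/48189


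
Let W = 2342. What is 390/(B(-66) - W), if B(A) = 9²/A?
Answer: -8580/51551 ≈ -0.16644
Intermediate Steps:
B(A) = 81/A
390/(B(-66) - W) = 390/(81/(-66) - 1*2342) = 390/(81*(-1/66) - 2342) = 390/(-27/22 - 2342) = 390/(-51551/22) = 390*(-22/51551) = -8580/51551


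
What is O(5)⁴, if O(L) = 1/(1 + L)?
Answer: 1/1296 ≈ 0.00077160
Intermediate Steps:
O(5)⁴ = (1/(1 + 5))⁴ = (1/6)⁴ = (⅙)⁴ = 1/1296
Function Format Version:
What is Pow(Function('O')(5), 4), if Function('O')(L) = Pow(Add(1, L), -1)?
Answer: Rational(1, 1296) ≈ 0.00077160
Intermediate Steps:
Pow(Function('O')(5), 4) = Pow(Pow(Add(1, 5), -1), 4) = Pow(Pow(6, -1), 4) = Pow(Rational(1, 6), 4) = Rational(1, 1296)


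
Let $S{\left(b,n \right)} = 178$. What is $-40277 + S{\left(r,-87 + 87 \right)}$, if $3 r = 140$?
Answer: $-40099$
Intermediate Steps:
$r = \frac{140}{3}$ ($r = \frac{1}{3} \cdot 140 = \frac{140}{3} \approx 46.667$)
$-40277 + S{\left(r,-87 + 87 \right)} = -40277 + 178 = -40099$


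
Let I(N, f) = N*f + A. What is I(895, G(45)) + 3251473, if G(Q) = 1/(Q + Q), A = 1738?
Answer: 58557977/18 ≈ 3.2532e+6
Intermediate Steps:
G(Q) = 1/(2*Q)
I(N, f) = 1738 + N*f (I(N, f) = N*f + 1738 = 1738 + N*f)
I(895, G(45)) + 3251473 = (1738 + 895*((1/2)/45)) + 3251473 = (1738 + 895*((1/2)*(1/45))) + 3251473 = (1738 + 895*(1/90)) + 3251473 = (1738 + 179/18) + 3251473 = 31463/18 + 3251473 = 58557977/18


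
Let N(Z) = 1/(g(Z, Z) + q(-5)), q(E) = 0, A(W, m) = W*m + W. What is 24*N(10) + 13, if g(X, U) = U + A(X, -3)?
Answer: 53/5 ≈ 10.600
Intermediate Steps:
A(W, m) = W + W*m
g(X, U) = U - 2*X (g(X, U) = U + X*(1 - 3) = U + X*(-2) = U - 2*X)
N(Z) = -1/Z (N(Z) = 1/((Z - 2*Z) + 0) = 1/(-Z + 0) = 1/(-Z) = -1/Z)
24*N(10) + 13 = 24*(-1/10) + 13 = 24*(-1*⅒) + 13 = 24*(-⅒) + 13 = -12/5 + 13 = 53/5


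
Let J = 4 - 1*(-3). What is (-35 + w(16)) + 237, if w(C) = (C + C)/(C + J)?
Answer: 4678/23 ≈ 203.39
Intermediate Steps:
J = 7 (J = 4 + 3 = 7)
w(C) = 2*C/(7 + C) (w(C) = (C + C)/(C + 7) = (2*C)/(7 + C) = 2*C/(7 + C))
(-35 + w(16)) + 237 = (-35 + 2*16/(7 + 16)) + 237 = (-35 + 2*16/23) + 237 = (-35 + 2*16*(1/23)) + 237 = (-35 + 32/23) + 237 = -773/23 + 237 = 4678/23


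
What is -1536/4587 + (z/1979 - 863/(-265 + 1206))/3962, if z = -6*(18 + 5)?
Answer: -3780443646831/11281253913622 ≈ -0.33511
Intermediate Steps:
z = -138 (z = -6*23 = -138)
-1536/4587 + (z/1979 - 863/(-265 + 1206))/3962 = -1536/4587 + (-138/1979 - 863/(-265 + 1206))/3962 = -1536*1/4587 + (-138*1/1979 - 863/941)*(1/3962) = -512/1529 + (-138/1979 - 863*1/941)*(1/3962) = -512/1529 + (-138/1979 - 863/941)*(1/3962) = -512/1529 - 1837735/1862239*1/3962 = -512/1529 - 1837735/7378190918 = -3780443646831/11281253913622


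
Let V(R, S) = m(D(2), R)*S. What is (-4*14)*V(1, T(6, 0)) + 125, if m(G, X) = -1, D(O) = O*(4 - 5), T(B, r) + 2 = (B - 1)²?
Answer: 1413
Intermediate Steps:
T(B, r) = -2 + (-1 + B)² (T(B, r) = -2 + (B - 1)² = -2 + (-1 + B)²)
D(O) = -O (D(O) = O*(-1) = -O)
V(R, S) = -S
(-4*14)*V(1, T(6, 0)) + 125 = (-4*14)*(-(-2 + (-1 + 6)²)) + 125 = -(-56)*(-2 + 5²) + 125 = -(-56)*(-2 + 25) + 125 = -(-56)*23 + 125 = -56*(-23) + 125 = 1288 + 125 = 1413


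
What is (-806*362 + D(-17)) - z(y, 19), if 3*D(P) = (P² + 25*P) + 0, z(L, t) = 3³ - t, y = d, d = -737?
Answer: -875476/3 ≈ -2.9183e+5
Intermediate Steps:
y = -737
z(L, t) = 27 - t
D(P) = P²/3 + 25*P/3 (D(P) = ((P² + 25*P) + 0)/3 = (P² + 25*P)/3 = P²/3 + 25*P/3)
(-806*362 + D(-17)) - z(y, 19) = (-806*362 + (⅓)*(-17)*(25 - 17)) - (27 - 1*19) = (-291772 + (⅓)*(-17)*8) - (27 - 19) = (-291772 - 136/3) - 1*8 = -875452/3 - 8 = -875476/3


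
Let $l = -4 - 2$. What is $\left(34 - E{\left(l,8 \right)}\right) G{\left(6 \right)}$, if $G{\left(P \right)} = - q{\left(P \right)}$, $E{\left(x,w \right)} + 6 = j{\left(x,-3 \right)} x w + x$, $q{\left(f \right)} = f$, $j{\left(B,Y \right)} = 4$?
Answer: $-1428$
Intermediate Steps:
$l = -6$
$E{\left(x,w \right)} = -6 + x + 4 w x$ ($E{\left(x,w \right)} = -6 + \left(4 x w + x\right) = -6 + \left(4 w x + x\right) = -6 + \left(x + 4 w x\right) = -6 + x + 4 w x$)
$G{\left(P \right)} = - P$
$\left(34 - E{\left(l,8 \right)}\right) G{\left(6 \right)} = \left(34 - \left(-6 - 6 + 4 \cdot 8 \left(-6\right)\right)\right) \left(\left(-1\right) 6\right) = \left(34 - \left(-6 - 6 - 192\right)\right) \left(-6\right) = \left(34 - -204\right) \left(-6\right) = \left(34 + 204\right) \left(-6\right) = 238 \left(-6\right) = -1428$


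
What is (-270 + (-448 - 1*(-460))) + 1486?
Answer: 1228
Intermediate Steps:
(-270 + (-448 - 1*(-460))) + 1486 = (-270 + (-448 + 460)) + 1486 = (-270 + 12) + 1486 = -258 + 1486 = 1228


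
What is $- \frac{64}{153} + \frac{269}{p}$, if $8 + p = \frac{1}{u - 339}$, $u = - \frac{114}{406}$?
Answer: $- \frac{2869923698}{84332835} \approx -34.031$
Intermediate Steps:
$u = - \frac{57}{203}$ ($u = \left(-114\right) \frac{1}{406} = - \frac{57}{203} \approx -0.28079$)
$p = - \frac{551195}{68874}$ ($p = -8 + \frac{1}{- \frac{57}{203} - 339} = -8 + \frac{1}{- \frac{68874}{203}} = -8 - \frac{203}{68874} = - \frac{551195}{68874} \approx -8.0029$)
$- \frac{64}{153} + \frac{269}{p} = - \frac{64}{153} + \frac{269}{- \frac{551195}{68874}} = \left(-64\right) \frac{1}{153} + 269 \left(- \frac{68874}{551195}\right) = - \frac{64}{153} - \frac{18527106}{551195} = - \frac{2869923698}{84332835}$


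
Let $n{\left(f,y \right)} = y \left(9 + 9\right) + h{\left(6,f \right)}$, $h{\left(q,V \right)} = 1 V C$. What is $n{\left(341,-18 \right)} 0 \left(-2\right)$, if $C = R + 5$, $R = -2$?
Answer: $0$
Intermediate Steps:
$C = 3$ ($C = -2 + 5 = 3$)
$h{\left(q,V \right)} = 3 V$ ($h{\left(q,V \right)} = 1 V 3 = V 3 = 3 V$)
$n{\left(f,y \right)} = 3 f + 18 y$ ($n{\left(f,y \right)} = y \left(9 + 9\right) + 3 f = y 18 + 3 f = 18 y + 3 f = 3 f + 18 y$)
$n{\left(341,-18 \right)} 0 \left(-2\right) = \left(3 \cdot 341 + 18 \left(-18\right)\right) 0 \left(-2\right) = \left(1023 - 324\right) 0 = 699 \cdot 0 = 0$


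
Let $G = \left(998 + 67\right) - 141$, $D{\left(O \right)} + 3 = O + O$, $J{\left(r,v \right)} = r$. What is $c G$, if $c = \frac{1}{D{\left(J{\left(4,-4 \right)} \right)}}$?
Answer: $\frac{924}{5} \approx 184.8$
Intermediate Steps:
$D{\left(O \right)} = -3 + 2 O$ ($D{\left(O \right)} = -3 + \left(O + O\right) = -3 + 2 O$)
$G = 924$ ($G = 1065 - 141 = 924$)
$c = \frac{1}{5}$ ($c = \frac{1}{-3 + 2 \cdot 4} = \frac{1}{-3 + 8} = \frac{1}{5} \approx 0.2$)
$c G = \frac{1}{5} \cdot 924 = \frac{924}{5}$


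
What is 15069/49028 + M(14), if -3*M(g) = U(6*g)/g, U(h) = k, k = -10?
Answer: 11461/21012 ≈ 0.54545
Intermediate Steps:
U(h) = -10
M(g) = 10/(3*g) (M(g) = -(-10)/(3*g) = 10/(3*g))
15069/49028 + M(14) = 15069/49028 + (10/3)/14 = 15069*(1/49028) + (10/3)*(1/14) = 15069/49028 + 5/21 = 11461/21012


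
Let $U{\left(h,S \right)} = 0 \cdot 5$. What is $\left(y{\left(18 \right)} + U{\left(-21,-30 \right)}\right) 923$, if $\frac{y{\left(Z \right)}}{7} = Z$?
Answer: $116298$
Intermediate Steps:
$y{\left(Z \right)} = 7 Z$
$U{\left(h,S \right)} = 0$
$\left(y{\left(18 \right)} + U{\left(-21,-30 \right)}\right) 923 = \left(7 \cdot 18 + 0\right) 923 = \left(126 + 0\right) 923 = 126 \cdot 923 = 116298$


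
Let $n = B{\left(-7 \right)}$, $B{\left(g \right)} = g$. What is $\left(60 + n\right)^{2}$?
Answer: $2809$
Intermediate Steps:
$n = -7$
$\left(60 + n\right)^{2} = \left(60 - 7\right)^{2} = 53^{2} = 2809$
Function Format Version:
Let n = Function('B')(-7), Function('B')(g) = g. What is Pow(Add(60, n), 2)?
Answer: 2809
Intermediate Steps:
n = -7
Pow(Add(60, n), 2) = Pow(Add(60, -7), 2) = Pow(53, 2) = 2809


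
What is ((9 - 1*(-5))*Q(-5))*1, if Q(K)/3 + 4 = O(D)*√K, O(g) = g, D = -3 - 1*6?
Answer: -168 - 378*I*√5 ≈ -168.0 - 845.23*I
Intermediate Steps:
D = -9 (D = -3 - 6 = -9)
Q(K) = -12 - 27*√K (Q(K) = -12 + 3*(-9*√K) = -12 - 27*√K)
((9 - 1*(-5))*Q(-5))*1 = ((9 - 1*(-5))*(-12 - 27*I*√5))*1 = ((9 + 5)*(-12 - 27*I*√5))*1 = (14*(-12 - 27*I*√5))*1 = (-168 - 378*I*√5)*1 = -168 - 378*I*√5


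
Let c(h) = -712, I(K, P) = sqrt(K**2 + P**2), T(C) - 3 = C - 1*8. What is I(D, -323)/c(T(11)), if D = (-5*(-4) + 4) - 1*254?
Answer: -sqrt(157229)/712 ≈ -0.55691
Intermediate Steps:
T(C) = -5 + C (T(C) = 3 + (C - 1*8) = 3 + (C - 8) = 3 + (-8 + C) = -5 + C)
D = -230 (D = (20 + 4) - 254 = 24 - 254 = -230)
I(D, -323)/c(T(11)) = sqrt((-230)**2 + (-323)**2)/(-712) = sqrt(52900 + 104329)*(-1/712) = sqrt(157229)*(-1/712) = -sqrt(157229)/712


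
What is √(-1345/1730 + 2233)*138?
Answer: 69*√267232754/173 ≈ 6520.0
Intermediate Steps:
√(-1345/1730 + 2233)*138 = √(-1345*1/1730 + 2233)*138 = √(-269/346 + 2233)*138 = √(772349/346)*138 = (√267232754/346)*138 = 69*√267232754/173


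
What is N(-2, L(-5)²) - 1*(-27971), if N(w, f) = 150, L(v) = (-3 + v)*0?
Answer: 28121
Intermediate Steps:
L(v) = 0
N(-2, L(-5)²) - 1*(-27971) = 150 - 1*(-27971) = 150 + 27971 = 28121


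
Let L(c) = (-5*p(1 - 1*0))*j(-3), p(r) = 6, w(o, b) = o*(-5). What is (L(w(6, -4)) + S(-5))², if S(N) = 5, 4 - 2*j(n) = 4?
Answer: 25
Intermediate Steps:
j(n) = 0 (j(n) = 2 - ½*4 = 2 - 2 = 0)
w(o, b) = -5*o
L(c) = 0 (L(c) = -5*6*0 = -30*0 = 0)
(L(w(6, -4)) + S(-5))² = (0 + 5)² = 5² = 25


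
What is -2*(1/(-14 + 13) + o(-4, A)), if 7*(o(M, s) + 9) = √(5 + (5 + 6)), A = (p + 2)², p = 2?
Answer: 132/7 ≈ 18.857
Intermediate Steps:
A = 16 (A = (2 + 2)² = 4² = 16)
o(M, s) = -59/7 (o(M, s) = -9 + √(5 + (5 + 6))/7 = -9 + √(5 + 11)/7 = -9 + √16/7 = -9 + (⅐)*4 = -9 + 4/7 = -59/7)
-2*(1/(-14 + 13) + o(-4, A)) = -2*(1/(-14 + 13) - 59/7) = -2*(1/(-1) - 59/7) = -2*(-1 - 59/7) = -2*(-66/7) = 132/7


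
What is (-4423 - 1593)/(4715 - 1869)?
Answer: -3008/1423 ≈ -2.1138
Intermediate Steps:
(-4423 - 1593)/(4715 - 1869) = -6016/2846 = -6016*1/2846 = -3008/1423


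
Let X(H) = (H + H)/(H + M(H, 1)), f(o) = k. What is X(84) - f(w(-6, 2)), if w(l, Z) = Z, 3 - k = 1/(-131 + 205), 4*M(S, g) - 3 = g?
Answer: -6353/6290 ≈ -1.0100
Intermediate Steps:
M(S, g) = 3/4 + g/4
k = 221/74 (k = 3 - 1/(-131 + 205) = 3 - 1/74 = 221/74 ≈ 2.9865)
f(o) = 221/74
X(H) = 2*H/(1 + H) (X(H) = (H + H)/(H + (3/4 + (1/4)*1)) = (2*H)/(H + (3/4 + 1/4)) = (2*H)/(H + 1) = (2*H)/(1 + H) = 2*H/(1 + H))
X(84) - f(w(-6, 2)) = 2*84/(1 + 84) - 1*221/74 = 2*84/85 - 221/74 = 2*84*(1/85) - 221/74 = 168/85 - 221/74 = -6353/6290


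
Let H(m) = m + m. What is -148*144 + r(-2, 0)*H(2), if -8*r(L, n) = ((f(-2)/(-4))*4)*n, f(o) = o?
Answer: -21312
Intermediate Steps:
H(m) = 2*m
r(L, n) = -n/4 (r(L, n) = --2/(-4)*4*n/8 = --2*(-¼)*4*n/8 = -(½)*4*n/8 = -n/4)
-148*144 + r(-2, 0)*H(2) = -148*144 + (-¼*0)*(2*2) = -21312 + 0*4 = -21312 + 0 = -21312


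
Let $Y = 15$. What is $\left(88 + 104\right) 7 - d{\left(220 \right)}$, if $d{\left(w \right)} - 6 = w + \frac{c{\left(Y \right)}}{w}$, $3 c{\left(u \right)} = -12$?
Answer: $\frac{61491}{55} \approx 1118.0$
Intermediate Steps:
$c{\left(u \right)} = -4$ ($c{\left(u \right)} = \frac{1}{3} \left(-12\right) = -4$)
$d{\left(w \right)} = 6 + w - \frac{4}{w}$ ($d{\left(w \right)} = 6 + \left(w - \frac{4}{w}\right) = 6 + w - \frac{4}{w}$)
$\left(88 + 104\right) 7 - d{\left(220 \right)} = \left(88 + 104\right) 7 - \left(6 + 220 - \frac{4}{220}\right) = 192 \cdot 7 - \left(6 + 220 - \frac{1}{55}\right) = 1344 - \left(6 + 220 - \frac{1}{55}\right) = 1344 - \frac{12429}{55} = \frac{61491}{55}$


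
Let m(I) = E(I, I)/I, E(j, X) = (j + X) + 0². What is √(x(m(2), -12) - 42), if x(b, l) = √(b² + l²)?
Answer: √(-42 + 2*√37) ≈ 5.4621*I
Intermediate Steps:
E(j, X) = X + j (E(j, X) = (X + j) + 0 = X + j)
m(I) = 2 (m(I) = (I + I)/I = (2*I)/I = 2)
√(x(m(2), -12) - 42) = √(√(2² + (-12)²) - 42) = √(√(4 + 144) - 42) = √(√148 - 42) = √(2*√37 - 42) = √(-42 + 2*√37)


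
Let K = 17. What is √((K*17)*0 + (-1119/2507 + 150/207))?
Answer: √29757/327 ≈ 0.52753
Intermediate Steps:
√((K*17)*0 + (-1119/2507 + 150/207)) = √((17*17)*0 + (-1119/2507 + 150/207)) = √(289*0 + (-1119*1/2507 + 150*(1/207))) = √(0 + (-1119/2507 + 50/69)) = √(0 + 91/327) = √(91/327) = √29757/327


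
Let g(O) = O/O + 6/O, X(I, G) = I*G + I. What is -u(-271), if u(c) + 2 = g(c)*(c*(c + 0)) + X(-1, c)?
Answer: -72083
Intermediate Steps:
X(I, G) = I + G*I (X(I, G) = G*I + I = I + G*I)
g(O) = 1 + 6/O
u(c) = -3 - c + c*(6 + c) (u(c) = -2 + (((6 + c)/c)*(c*(c + 0)) - (1 + c)) = -2 + (((6 + c)/c)*(c*c) + (-1 - c)) = -2 + (((6 + c)/c)*c² + (-1 - c)) = -2 + (c*(6 + c) + (-1 - c)) = -2 + (-1 - c + c*(6 + c)) = -3 - c + c*(6 + c))
-u(-271) = -(-3 - 1*(-271) - 271*(6 - 271)) = -(-3 + 271 - 271*(-265)) = -(-3 + 271 + 71815) = -1*72083 = -72083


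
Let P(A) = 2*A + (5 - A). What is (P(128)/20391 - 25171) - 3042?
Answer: -82184450/2913 ≈ -28213.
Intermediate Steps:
P(A) = 5 + A
(P(128)/20391 - 25171) - 3042 = ((5 + 128)/20391 - 25171) - 3042 = (133*(1/20391) - 25171) - 3042 = (19/2913 - 25171) - 3042 = -73323104/2913 - 3042 = -82184450/2913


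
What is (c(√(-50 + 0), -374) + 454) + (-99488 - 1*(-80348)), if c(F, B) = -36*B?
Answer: -5222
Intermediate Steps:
(c(√(-50 + 0), -374) + 454) + (-99488 - 1*(-80348)) = (-36*(-374) + 454) + (-99488 - 1*(-80348)) = (13464 + 454) + (-99488 + 80348) = 13918 - 19140 = -5222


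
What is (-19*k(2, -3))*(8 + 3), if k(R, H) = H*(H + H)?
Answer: -3762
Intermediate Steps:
k(R, H) = 2*H² (k(R, H) = H*(2*H) = 2*H²)
(-19*k(2, -3))*(8 + 3) = (-38*(-3)²)*(8 + 3) = -38*9*11 = -19*18*11 = -342*11 = -3762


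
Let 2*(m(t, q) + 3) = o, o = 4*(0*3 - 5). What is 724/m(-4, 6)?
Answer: -724/13 ≈ -55.692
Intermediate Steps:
o = -20 (o = 4*(0 - 5) = 4*(-5) = -20)
m(t, q) = -13 (m(t, q) = -3 + (½)*(-20) = -3 - 10 = -13)
724/m(-4, 6) = 724/(-13) = 724*(-1/13) = -724/13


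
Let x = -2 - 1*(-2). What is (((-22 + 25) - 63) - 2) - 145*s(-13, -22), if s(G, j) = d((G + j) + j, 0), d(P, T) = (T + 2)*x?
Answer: -62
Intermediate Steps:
x = 0 (x = -2 + 2 = 0)
d(P, T) = 0 (d(P, T) = (T + 2)*0 = (2 + T)*0 = 0)
s(G, j) = 0
(((-22 + 25) - 63) - 2) - 145*s(-13, -22) = (((-22 + 25) - 63) - 2) - 145*0 = ((3 - 63) - 2) + 0 = (-60 - 2) + 0 = -62 + 0 = -62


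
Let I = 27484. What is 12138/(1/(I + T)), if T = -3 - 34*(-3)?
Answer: 334802454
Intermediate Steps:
T = 99 (T = -3 + 102 = 99)
12138/(1/(I + T)) = 12138/(1/(27484 + 99)) = 12138/(1/27583) = 12138*27583 = 334802454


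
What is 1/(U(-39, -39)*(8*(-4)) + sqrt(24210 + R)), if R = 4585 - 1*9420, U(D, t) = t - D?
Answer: sqrt(31)/775 ≈ 0.0071842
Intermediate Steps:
R = -4835 (R = 4585 - 9420 = -4835)
1/(U(-39, -39)*(8*(-4)) + sqrt(24210 + R)) = 1/((-39 - 1*(-39))*(8*(-4)) + sqrt(24210 - 4835)) = 1/((-39 + 39)*(-32) + sqrt(19375)) = 1/(0*(-32) + 25*sqrt(31)) = 1/(0 + 25*sqrt(31)) = 1/(25*sqrt(31)) = sqrt(31)/775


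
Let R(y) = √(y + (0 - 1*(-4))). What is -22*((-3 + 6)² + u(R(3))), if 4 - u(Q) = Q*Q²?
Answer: -286 + 154*√7 ≈ 121.45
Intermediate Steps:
R(y) = √(4 + y) (R(y) = √(y + (0 + 4)) = √(y + 4) = √(4 + y))
u(Q) = 4 - Q³ (u(Q) = 4 - Q*Q² = 4 - Q³)
-22*((-3 + 6)² + u(R(3))) = -22*((-3 + 6)² + (4 - (√(4 + 3))³)) = -22*(3² + (4 - (√7)³)) = -22*(9 + (4 - 7*√7)) = -22*(13 - 7*√7) = -286 + 154*√7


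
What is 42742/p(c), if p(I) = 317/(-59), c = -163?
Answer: -2521778/317 ≈ -7955.1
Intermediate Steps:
p(I) = -317/59 (p(I) = 317*(-1/59) = -317/59)
42742/p(c) = 42742/(-317/59) = 42742*(-59/317) = -2521778/317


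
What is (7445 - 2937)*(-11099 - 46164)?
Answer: -258141604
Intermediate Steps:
(7445 - 2937)*(-11099 - 46164) = 4508*(-57263) = -258141604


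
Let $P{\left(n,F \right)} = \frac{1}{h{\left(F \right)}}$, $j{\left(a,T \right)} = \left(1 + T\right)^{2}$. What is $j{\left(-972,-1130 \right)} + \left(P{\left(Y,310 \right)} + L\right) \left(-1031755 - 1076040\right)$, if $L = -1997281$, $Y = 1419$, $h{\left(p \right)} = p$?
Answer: $\frac{261011330740673}{62} \approx 4.2099 \cdot 10^{12}$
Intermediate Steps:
$P{\left(n,F \right)} = \frac{1}{F}$
$j{\left(-972,-1130 \right)} + \left(P{\left(Y,310 \right)} + L\right) \left(-1031755 - 1076040\right) = \left(1 - 1130\right)^{2} + \left(\frac{1}{310} - 1997281\right) \left(-1031755 - 1076040\right) = \left(-1129\right)^{2} + \left(\frac{1}{310} - 1997281\right) \left(-2107795\right) = 1274641 - - \frac{261011251712931}{62} = 1274641 + \frac{261011251712931}{62} = \frac{261011330740673}{62}$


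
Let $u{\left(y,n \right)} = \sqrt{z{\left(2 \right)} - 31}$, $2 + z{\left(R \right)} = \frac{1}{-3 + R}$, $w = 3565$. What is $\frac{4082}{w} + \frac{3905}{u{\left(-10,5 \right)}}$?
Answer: $\frac{4082}{3565} - \frac{3905 i \sqrt{34}}{34} \approx 1.145 - 669.7 i$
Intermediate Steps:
$z{\left(R \right)} = -2 + \frac{1}{-3 + R}$
$u{\left(y,n \right)} = i \sqrt{34}$ ($u{\left(y,n \right)} = \sqrt{\frac{7 - 4}{-3 + 2} - 31} = \sqrt{\frac{7 - 4}{-1} - 31} = \sqrt{\left(-1\right) 3 - 31} = \sqrt{-3 - 31} = \sqrt{-34} = i \sqrt{34}$)
$\frac{4082}{w} + \frac{3905}{u{\left(-10,5 \right)}} = \frac{4082}{3565} + \frac{3905}{i \sqrt{34}} = 4082 \cdot \frac{1}{3565} + 3905 \left(- \frac{i \sqrt{34}}{34}\right) = \frac{4082}{3565} - \frac{3905 i \sqrt{34}}{34}$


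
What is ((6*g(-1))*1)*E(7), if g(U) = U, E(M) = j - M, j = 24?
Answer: -102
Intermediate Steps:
E(M) = 24 - M
((6*g(-1))*1)*E(7) = ((6*(-1))*1)*(24 - 1*7) = (-6*1)*(24 - 7) = -6*17 = -102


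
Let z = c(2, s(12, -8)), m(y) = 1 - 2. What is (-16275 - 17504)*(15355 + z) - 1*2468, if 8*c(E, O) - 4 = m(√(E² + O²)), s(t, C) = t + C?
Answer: -4149533441/8 ≈ -5.1869e+8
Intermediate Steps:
m(y) = -1
s(t, C) = C + t
c(E, O) = 3/8 (c(E, O) = ½ + (⅛)*(-1) = ½ - ⅛ = 3/8)
z = 3/8 ≈ 0.37500
(-16275 - 17504)*(15355 + z) - 1*2468 = (-16275 - 17504)*(15355 + 3/8) - 1*2468 = -33779*122843/8 - 2468 = -4149513697/8 - 2468 = -4149533441/8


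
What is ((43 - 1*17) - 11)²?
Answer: 225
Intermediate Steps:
((43 - 1*17) - 11)² = ((43 - 17) - 11)² = (26 - 11)² = 15² = 225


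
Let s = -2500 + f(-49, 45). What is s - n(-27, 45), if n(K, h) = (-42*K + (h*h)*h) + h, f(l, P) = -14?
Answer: -94818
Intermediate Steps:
n(K, h) = h + h³ - 42*K (n(K, h) = (-42*K + h²*h) + h = (-42*K + h³) + h = (h³ - 42*K) + h = h + h³ - 42*K)
s = -2514 (s = -2500 - 14 = -2514)
s - n(-27, 45) = -2514 - (45 + 45³ - 42*(-27)) = -2514 - (45 + 91125 + 1134) = -2514 - 1*92304 = -2514 - 92304 = -94818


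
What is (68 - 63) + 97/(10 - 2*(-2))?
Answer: 167/14 ≈ 11.929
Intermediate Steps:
(68 - 63) + 97/(10 - 2*(-2)) = 5 + 97/(10 + 4) = 5 + 97/14 = 167/14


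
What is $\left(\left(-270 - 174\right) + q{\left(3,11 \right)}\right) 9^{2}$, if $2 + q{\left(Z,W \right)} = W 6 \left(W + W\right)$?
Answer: $81486$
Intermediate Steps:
$q{\left(Z,W \right)} = -2 + 12 W^{2}$ ($q{\left(Z,W \right)} = -2 + W 6 \left(W + W\right) = -2 + 6 W 2 W = -2 + 12 W^{2}$)
$\left(\left(-270 - 174\right) + q{\left(3,11 \right)}\right) 9^{2} = \left(\left(-270 - 174\right) - \left(2 - 12 \cdot 11^{2}\right)\right) 9^{2} = \left(-444 + \left(-2 + 12 \cdot 121\right)\right) 81 = \left(-444 + \left(-2 + 1452\right)\right) 81 = \left(-444 + 1450\right) 81 = 1006 \cdot 81 = 81486$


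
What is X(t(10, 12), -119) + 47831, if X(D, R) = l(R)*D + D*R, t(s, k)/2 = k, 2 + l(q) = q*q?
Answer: 384791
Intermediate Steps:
l(q) = -2 + q**2 (l(q) = -2 + q*q = -2 + q**2)
t(s, k) = 2*k
X(D, R) = D*R + D*(-2 + R**2) (X(D, R) = (-2 + R**2)*D + D*R = D*(-2 + R**2) + D*R = D*R + D*(-2 + R**2))
X(t(10, 12), -119) + 47831 = (2*12)*(-2 - 119 + (-119)**2) + 47831 = 24*(-2 - 119 + 14161) + 47831 = 24*14040 + 47831 = 336960 + 47831 = 384791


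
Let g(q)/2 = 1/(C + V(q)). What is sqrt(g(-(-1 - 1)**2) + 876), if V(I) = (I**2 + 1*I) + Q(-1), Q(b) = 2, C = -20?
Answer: sqrt(7881)/3 ≈ 29.592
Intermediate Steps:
V(I) = 2 + I + I**2 (V(I) = (I**2 + 1*I) + 2 = (I**2 + I) + 2 = (I + I**2) + 2 = 2 + I + I**2)
g(q) = 2/(-18 + q + q**2) (g(q) = 2/(-20 + (2 + q + q**2)) = 2/(-18 + q + q**2))
sqrt(g(-(-1 - 1)**2) + 876) = sqrt(2/(-18 - (-1 - 1)**2 + (-(-1 - 1)**2)**2) + 876) = sqrt(2/(-18 - 1*(-2)**2 + (-1*(-2)**2)**2) + 876) = sqrt(2/(-18 - 1*4 + (-1*4)**2) + 876) = sqrt(2/(-18 - 4 + (-4)**2) + 876) = sqrt(2/(-18 - 4 + 16) + 876) = sqrt(2/(-6) + 876) = sqrt(2*(-1/6) + 876) = sqrt(-1/3 + 876) = sqrt(2627/3) = sqrt(7881)/3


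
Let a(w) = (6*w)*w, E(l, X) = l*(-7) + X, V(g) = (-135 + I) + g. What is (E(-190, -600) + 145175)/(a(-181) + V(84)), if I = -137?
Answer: 145905/196378 ≈ 0.74298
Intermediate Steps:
V(g) = -272 + g (V(g) = (-135 - 137) + g = -272 + g)
E(l, X) = X - 7*l (E(l, X) = -7*l + X = X - 7*l)
a(w) = 6*w²
(E(-190, -600) + 145175)/(a(-181) + V(84)) = ((-600 - 7*(-190)) + 145175)/(6*(-181)² + (-272 + 84)) = ((-600 + 1330) + 145175)/(6*32761 - 188) = (730 + 145175)/(196566 - 188) = 145905/196378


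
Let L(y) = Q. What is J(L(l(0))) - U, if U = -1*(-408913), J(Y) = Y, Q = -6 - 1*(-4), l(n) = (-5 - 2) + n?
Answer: -408915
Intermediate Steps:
l(n) = -7 + n
Q = -2 (Q = -6 + 4 = -2)
L(y) = -2
U = 408913
J(L(l(0))) - U = -2 - 1*408913 = -2 - 408913 = -408915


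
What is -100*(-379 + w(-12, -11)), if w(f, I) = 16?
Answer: 36300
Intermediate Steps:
-100*(-379 + w(-12, -11)) = -100*(-379 + 16) = -100*(-363) = 36300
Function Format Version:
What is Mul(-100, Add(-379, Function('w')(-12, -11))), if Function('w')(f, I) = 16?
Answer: 36300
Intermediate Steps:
Mul(-100, Add(-379, Function('w')(-12, -11))) = Mul(-100, Add(-379, 16)) = Mul(-100, -363) = 36300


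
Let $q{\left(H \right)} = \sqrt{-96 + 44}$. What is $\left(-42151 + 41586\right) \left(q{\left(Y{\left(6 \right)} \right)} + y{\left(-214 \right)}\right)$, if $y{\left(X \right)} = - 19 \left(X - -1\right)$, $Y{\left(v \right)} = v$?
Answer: $-2286555 - 1130 i \sqrt{13} \approx -2.2866 \cdot 10^{6} - 4074.3 i$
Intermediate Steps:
$q{\left(H \right)} = 2 i \sqrt{13}$ ($q{\left(H \right)} = \sqrt{-52} = 2 i \sqrt{13}$)
$y{\left(X \right)} = -19 - 19 X$ ($y{\left(X \right)} = - 19 \left(X + 1\right) = - 19 \left(1 + X\right) = -19 - 19 X$)
$\left(-42151 + 41586\right) \left(q{\left(Y{\left(6 \right)} \right)} + y{\left(-214 \right)}\right) = \left(-42151 + 41586\right) \left(2 i \sqrt{13} - -4047\right) = - 565 \left(2 i \sqrt{13} + \left(-19 + 4066\right)\right) = - 565 \left(2 i \sqrt{13} + 4047\right) = - 565 \left(4047 + 2 i \sqrt{13}\right) = -2286555 - 1130 i \sqrt{13}$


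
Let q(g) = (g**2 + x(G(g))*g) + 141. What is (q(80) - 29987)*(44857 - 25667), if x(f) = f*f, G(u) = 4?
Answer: -425365540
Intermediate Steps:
x(f) = f**2
q(g) = 141 + g**2 + 16*g (q(g) = (g**2 + 4**2*g) + 141 = (g**2 + 16*g) + 141 = 141 + g**2 + 16*g)
(q(80) - 29987)*(44857 - 25667) = ((141 + 80**2 + 16*80) - 29987)*(44857 - 25667) = ((141 + 6400 + 1280) - 29987)*19190 = (7821 - 29987)*19190 = -22166*19190 = -425365540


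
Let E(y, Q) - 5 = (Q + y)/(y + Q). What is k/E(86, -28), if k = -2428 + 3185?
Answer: 757/6 ≈ 126.17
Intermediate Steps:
E(y, Q) = 6 (E(y, Q) = 5 + (Q + y)/(y + Q) = 5 + (Q + y)/(Q + y) = 5 + 1 = 6)
k = 757
k/E(86, -28) = 757/6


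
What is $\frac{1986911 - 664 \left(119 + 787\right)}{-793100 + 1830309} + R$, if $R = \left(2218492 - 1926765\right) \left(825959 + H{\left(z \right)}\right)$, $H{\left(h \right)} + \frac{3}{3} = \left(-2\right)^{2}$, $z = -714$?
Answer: $\frac{249921126463245493}{1037209} \approx 2.4096 \cdot 10^{11}$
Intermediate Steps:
$H{\left(h \right)} = 3$ ($H{\left(h \right)} = -1 + \left(-2\right)^{2} = -1 + 4 = 3$)
$R = 240955416374$ ($R = \left(2218492 - 1926765\right) \left(825959 + 3\right) = 291727 \cdot 825962 = 240955416374$)
$\frac{1986911 - 664 \left(119 + 787\right)}{-793100 + 1830309} + R = \frac{1986911 - 664 \left(119 + 787\right)}{-793100 + 1830309} + 240955416374 = \frac{1986911 - 601584}{1037209} + 240955416374 = \left(1986911 - 601584\right) \frac{1}{1037209} + 240955416374 = 1385327 \cdot \frac{1}{1037209} + 240955416374 = \frac{1385327}{1037209} + 240955416374 = \frac{249921126463245493}{1037209}$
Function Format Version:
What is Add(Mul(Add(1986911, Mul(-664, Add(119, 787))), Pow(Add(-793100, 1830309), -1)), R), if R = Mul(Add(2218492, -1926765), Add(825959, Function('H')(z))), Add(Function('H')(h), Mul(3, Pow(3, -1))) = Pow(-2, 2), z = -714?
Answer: Rational(249921126463245493, 1037209) ≈ 2.4096e+11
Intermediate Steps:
Function('H')(h) = 3 (Function('H')(h) = Add(-1, Pow(-2, 2)) = Add(-1, 4) = 3)
R = 240955416374 (R = Mul(Add(2218492, -1926765), Add(825959, 3)) = Mul(291727, 825962) = 240955416374)
Add(Mul(Add(1986911, Mul(-664, Add(119, 787))), Pow(Add(-793100, 1830309), -1)), R) = Add(Mul(Add(1986911, Mul(-664, Add(119, 787))), Pow(Add(-793100, 1830309), -1)), 240955416374) = Add(Mul(Add(1986911, Mul(-664, 906)), Pow(1037209, -1)), 240955416374) = Add(Mul(Add(1986911, -601584), Rational(1, 1037209)), 240955416374) = Add(Mul(1385327, Rational(1, 1037209)), 240955416374) = Add(Rational(1385327, 1037209), 240955416374) = Rational(249921126463245493, 1037209)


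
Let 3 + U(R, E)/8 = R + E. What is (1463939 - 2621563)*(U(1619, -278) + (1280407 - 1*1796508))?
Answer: 585059696728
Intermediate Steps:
U(R, E) = -24 + 8*E + 8*R (U(R, E) = -24 + 8*(R + E) = -24 + 8*(E + R) = -24 + (8*E + 8*R) = -24 + 8*E + 8*R)
(1463939 - 2621563)*(U(1619, -278) + (1280407 - 1*1796508)) = (1463939 - 2621563)*((-24 + 8*(-278) + 8*1619) + (1280407 - 1*1796508)) = -1157624*((-24 - 2224 + 12952) + (1280407 - 1796508)) = -1157624*(10704 - 516101) = -1157624*(-505397) = 585059696728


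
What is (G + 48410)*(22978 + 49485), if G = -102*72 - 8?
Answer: 2975185854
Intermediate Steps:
G = -7352 (G = -7344 - 8 = -7352)
(G + 48410)*(22978 + 49485) = (-7352 + 48410)*(22978 + 49485) = 41058*72463 = 2975185854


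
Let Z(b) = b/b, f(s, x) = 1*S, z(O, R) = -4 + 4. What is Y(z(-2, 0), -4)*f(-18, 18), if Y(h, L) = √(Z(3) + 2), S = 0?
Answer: 0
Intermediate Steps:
z(O, R) = 0
f(s, x) = 0 (f(s, x) = 1*0 = 0)
Z(b) = 1
Y(h, L) = √3 (Y(h, L) = √(1 + 2) = √3)
Y(z(-2, 0), -4)*f(-18, 18) = √3*0 = 0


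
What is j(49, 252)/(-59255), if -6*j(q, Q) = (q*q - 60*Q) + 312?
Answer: -12407/355530 ≈ -0.034897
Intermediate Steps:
j(q, Q) = -52 + 10*Q - q**2/6 (j(q, Q) = -((q*q - 60*Q) + 312)/6 = -((q**2 - 60*Q) + 312)/6 = -(312 + q**2 - 60*Q)/6 = -52 + 10*Q - q**2/6)
j(49, 252)/(-59255) = (-52 + 10*252 - 1/6*49**2)/(-59255) = (-52 + 2520 - 1/6*2401)*(-1/59255) = (-52 + 2520 - 2401/6)*(-1/59255) = (12407/6)*(-1/59255) = -12407/355530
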